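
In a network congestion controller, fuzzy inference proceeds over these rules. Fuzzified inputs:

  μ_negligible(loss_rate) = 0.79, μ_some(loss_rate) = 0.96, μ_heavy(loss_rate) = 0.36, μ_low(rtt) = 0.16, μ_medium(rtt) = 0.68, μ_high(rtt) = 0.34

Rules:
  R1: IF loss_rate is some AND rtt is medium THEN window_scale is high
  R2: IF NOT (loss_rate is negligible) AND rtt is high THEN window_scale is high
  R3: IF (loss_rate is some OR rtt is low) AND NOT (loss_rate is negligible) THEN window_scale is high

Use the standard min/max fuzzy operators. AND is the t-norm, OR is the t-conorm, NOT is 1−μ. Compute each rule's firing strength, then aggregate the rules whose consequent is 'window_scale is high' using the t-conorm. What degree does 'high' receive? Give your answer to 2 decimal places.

0.68

R1: some=0.96, medium=0.68; AND[min(a, b)] → w = 0.68
R2: ¬negligible=1−0.79=0.21, high=0.34; AND[min(a, b)] → w = 0.21
R3: (some=0.96 OR low=0.16) = 0.96; AND[min(a, b)] with ¬negligible=1−0.79=0.21 → w = 0.21
Rules with consequent 'high': {R1, R2, R3} → strengths 0.68, 0.21, 0.21
Aggregate via t-conorm [max(a, b)]: 0.68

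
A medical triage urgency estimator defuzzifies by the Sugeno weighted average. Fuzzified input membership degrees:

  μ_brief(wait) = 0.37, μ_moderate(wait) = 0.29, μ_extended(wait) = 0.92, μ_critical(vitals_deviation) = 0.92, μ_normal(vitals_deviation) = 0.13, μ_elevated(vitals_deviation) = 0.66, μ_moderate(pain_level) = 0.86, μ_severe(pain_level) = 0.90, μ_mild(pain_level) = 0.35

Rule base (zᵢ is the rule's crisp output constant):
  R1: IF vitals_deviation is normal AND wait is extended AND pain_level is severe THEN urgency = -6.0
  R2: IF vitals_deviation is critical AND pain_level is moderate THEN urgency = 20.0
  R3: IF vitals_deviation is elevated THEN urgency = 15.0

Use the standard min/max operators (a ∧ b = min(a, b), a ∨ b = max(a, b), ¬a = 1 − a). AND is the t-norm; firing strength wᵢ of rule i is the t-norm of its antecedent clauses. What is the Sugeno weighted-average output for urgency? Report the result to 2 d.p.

R1 (z=-6.0): normal=0.13, extended=0.92, severe=0.90; AND[min(a, b)] → w = 0.13
R2 (z=20.0): critical=0.92, moderate=0.86; AND[min(a, b)] → w = 0.86
R3 (z=15.0): elevated=0.66 → w = 0.66
Weighted average = (0.13·-6.0 + 0.86·20.0 + 0.66·15.0) / (0.13 + 0.86 + 0.66)
  = 26.3200 / 1.6500 = 15.95

15.95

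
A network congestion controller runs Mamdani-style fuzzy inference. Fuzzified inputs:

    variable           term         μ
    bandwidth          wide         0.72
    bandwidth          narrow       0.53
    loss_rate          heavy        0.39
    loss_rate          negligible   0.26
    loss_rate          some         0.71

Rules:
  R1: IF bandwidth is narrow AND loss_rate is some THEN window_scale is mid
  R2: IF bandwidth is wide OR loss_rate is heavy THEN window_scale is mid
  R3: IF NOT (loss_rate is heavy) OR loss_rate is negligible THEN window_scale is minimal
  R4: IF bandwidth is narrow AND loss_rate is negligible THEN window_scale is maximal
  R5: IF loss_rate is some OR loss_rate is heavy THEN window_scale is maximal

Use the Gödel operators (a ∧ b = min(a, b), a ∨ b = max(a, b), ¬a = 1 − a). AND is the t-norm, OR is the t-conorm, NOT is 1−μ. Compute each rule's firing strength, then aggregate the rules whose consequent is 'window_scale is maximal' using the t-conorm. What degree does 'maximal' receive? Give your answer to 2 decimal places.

0.71

R1: narrow=0.53, some=0.71; AND[min(a, b)] → w = 0.53
R2: wide=0.72, heavy=0.39; OR[max(a, b)] → w = 0.72
R3: ¬heavy=1−0.39=0.61, negligible=0.26; OR[max(a, b)] → w = 0.61
R4: narrow=0.53, negligible=0.26; AND[min(a, b)] → w = 0.26
R5: some=0.71, heavy=0.39; OR[max(a, b)] → w = 0.71
Rules with consequent 'maximal': {R4, R5} → strengths 0.26, 0.71
Aggregate via t-conorm [max(a, b)]: 0.71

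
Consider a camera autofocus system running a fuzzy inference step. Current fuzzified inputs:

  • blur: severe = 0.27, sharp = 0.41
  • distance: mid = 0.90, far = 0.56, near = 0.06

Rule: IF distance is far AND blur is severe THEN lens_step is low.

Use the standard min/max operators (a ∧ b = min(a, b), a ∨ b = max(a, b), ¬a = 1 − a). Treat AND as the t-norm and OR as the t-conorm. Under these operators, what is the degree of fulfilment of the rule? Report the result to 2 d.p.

firing strength: far=0.56, severe=0.27; AND[min(a, b)] → w = 0.27

0.27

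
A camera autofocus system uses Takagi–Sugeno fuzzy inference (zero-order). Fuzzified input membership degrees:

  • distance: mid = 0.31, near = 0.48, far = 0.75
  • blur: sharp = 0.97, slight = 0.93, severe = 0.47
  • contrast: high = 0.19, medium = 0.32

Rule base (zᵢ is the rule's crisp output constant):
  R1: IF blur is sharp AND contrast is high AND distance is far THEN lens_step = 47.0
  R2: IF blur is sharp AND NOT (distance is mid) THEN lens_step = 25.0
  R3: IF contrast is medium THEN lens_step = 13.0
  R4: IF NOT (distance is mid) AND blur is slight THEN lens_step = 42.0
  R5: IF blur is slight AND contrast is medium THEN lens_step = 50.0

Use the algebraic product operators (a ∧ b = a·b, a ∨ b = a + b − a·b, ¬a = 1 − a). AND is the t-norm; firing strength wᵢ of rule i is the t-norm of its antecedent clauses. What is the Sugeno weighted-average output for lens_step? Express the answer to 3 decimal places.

R1 (z=47.0): sharp=0.97, high=0.19, far=0.75; AND[a·b] → w = 0.1382
R2 (z=25.0): sharp=0.97, ¬mid=1−0.31=0.69; AND[a·b] → w = 0.6693
R3 (z=13.0): medium=0.32 → w = 0.3200
R4 (z=42.0): ¬mid=1−0.31=0.69, slight=0.93; AND[a·b] → w = 0.6417
R5 (z=50.0): slight=0.93, medium=0.32; AND[a·b] → w = 0.2976
Weighted average = (0.1382·47.0 + 0.6693·25.0 + 0.3200·13.0 + 0.6417·42.0 + 0.2976·50.0) / (0.1382 + 0.6693 + 0.3200 + 0.6417 + 0.2976)
  = 69.2205 / 2.0668 = 33.491

33.491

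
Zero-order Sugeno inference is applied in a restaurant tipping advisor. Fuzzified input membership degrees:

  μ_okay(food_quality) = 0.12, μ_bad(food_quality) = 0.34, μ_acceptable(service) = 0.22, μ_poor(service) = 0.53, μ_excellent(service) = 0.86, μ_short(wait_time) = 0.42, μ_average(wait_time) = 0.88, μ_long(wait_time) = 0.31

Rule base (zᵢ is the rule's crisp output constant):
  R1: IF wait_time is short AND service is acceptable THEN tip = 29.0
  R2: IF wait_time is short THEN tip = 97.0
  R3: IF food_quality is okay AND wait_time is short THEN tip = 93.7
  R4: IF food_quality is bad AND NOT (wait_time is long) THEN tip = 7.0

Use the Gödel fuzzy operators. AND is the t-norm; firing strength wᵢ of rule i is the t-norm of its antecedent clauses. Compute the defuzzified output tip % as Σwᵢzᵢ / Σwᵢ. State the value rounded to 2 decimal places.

55.22

R1 (z=29.0): short=0.42, acceptable=0.22; AND[min(a, b)] → w = 0.22
R2 (z=97.0): short=0.42 → w = 0.42
R3 (z=93.7): okay=0.12, short=0.42; AND[min(a, b)] → w = 0.12
R4 (z=7.0): bad=0.34, ¬long=1−0.31=0.69; AND[min(a, b)] → w = 0.34
Weighted average = (0.22·29.0 + 0.42·97.0 + 0.12·93.7 + 0.34·7.0) / (0.22 + 0.42 + 0.12 + 0.34)
  = 60.7440 / 1.1000 = 55.22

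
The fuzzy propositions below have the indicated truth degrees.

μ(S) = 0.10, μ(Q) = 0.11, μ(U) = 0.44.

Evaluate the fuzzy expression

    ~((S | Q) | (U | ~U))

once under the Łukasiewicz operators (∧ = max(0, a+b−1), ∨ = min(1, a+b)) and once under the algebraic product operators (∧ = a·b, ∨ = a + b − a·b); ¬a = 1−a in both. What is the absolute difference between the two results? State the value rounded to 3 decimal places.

0.197

Under Łukasiewicz:
  S | Q = min(1, a+b) on (0.10, 0.11) = 0.21
  ~U = 1 − 0.44 = 0.56
  U | ~U = min(1, a+b) on (0.44, 0.56) = 1.00
  (S | Q) | (U | ~U) = min(1, a+b) on (0.21, 1.00) = 1.00
  ~((S | Q) | (U | ~U)) = 1 − 1.00 = 0.00
  → value = 0.0000
Under algebraic product:
  S | Q = a + b − a·b on (0.1000, 0.1100) = 0.1990
  ~U = 1 − 0.4400 = 0.5600
  U | ~U = a + b − a·b on (0.4400, 0.5600) = 0.7536
  (S | Q) | (U | ~U) = a + b − a·b on (0.1990, 0.7536) = 0.8026
  ~((S | Q) | (U | ~U)) = 1 − 0.8026 = 0.1974
  → value = 0.1974
|0.0000 − 0.1974| = 0.197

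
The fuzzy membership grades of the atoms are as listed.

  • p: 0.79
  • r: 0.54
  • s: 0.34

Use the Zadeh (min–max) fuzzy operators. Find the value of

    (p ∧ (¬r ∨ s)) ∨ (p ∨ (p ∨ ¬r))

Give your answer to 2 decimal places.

¬r = 1 − 0.54 = 0.46
¬r ∨ s = max(a, b) on (0.46, 0.34) = 0.46
p ∧ (¬r ∨ s) = min(a, b) on (0.79, 0.46) = 0.46
¬r = 1 − 0.54 = 0.46
p ∨ ¬r = max(a, b) on (0.79, 0.46) = 0.79
p ∨ (p ∨ ¬r) = max(a, b) on (0.79, 0.79) = 0.79
(p ∧ (¬r ∨ s)) ∨ (p ∨ (p ∨ ¬r)) = max(a, b) on (0.46, 0.79) = 0.79

0.79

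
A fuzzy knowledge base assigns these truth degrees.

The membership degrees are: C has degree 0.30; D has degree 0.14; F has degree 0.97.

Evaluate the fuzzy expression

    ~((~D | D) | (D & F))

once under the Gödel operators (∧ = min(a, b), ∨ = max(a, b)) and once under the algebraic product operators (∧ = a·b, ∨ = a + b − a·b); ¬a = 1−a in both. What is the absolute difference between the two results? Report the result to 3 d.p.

Under Gödel:
  ~D = 1 − 0.14 = 0.86
  ~D | D = max(a, b) on (0.86, 0.14) = 0.86
  D & F = min(a, b) on (0.14, 0.97) = 0.14
  (~D | D) | (D & F) = max(a, b) on (0.86, 0.14) = 0.86
  ~((~D | D) | (D & F)) = 1 − 0.86 = 0.14
  → value = 0.1400
Under algebraic product:
  ~D = 1 − 0.1400 = 0.8600
  ~D | D = a + b − a·b on (0.8600, 0.1400) = 0.8796
  D & F = a·b on (0.1400, 0.9700) = 0.1358
  (~D | D) | (D & F) = a + b − a·b on (0.8796, 0.1358) = 0.8960
  ~((~D | D) | (D & F)) = 1 − 0.8960 = 0.1040
  → value = 0.1040
|0.1400 − 0.1040| = 0.036

0.036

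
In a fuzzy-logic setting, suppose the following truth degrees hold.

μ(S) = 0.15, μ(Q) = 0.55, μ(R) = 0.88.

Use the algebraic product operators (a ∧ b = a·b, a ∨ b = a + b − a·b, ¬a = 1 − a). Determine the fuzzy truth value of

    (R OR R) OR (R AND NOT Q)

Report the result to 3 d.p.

R OR R = a + b − a·b on (0.8800, 0.8800) = 0.9856
NOT Q = 1 − 0.5500 = 0.4500
R AND NOT Q = a·b on (0.8800, 0.4500) = 0.3960
(R OR R) OR (R AND NOT Q) = a + b − a·b on (0.9856, 0.3960) = 0.9913

0.991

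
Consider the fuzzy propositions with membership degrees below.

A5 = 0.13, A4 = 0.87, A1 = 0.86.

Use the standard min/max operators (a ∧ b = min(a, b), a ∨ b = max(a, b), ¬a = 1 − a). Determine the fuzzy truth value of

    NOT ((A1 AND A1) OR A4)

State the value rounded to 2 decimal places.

0.13

A1 AND A1 = min(a, b) on (0.86, 0.86) = 0.86
(A1 AND A1) OR A4 = max(a, b) on (0.86, 0.87) = 0.87
NOT ((A1 AND A1) OR A4) = 1 − 0.87 = 0.13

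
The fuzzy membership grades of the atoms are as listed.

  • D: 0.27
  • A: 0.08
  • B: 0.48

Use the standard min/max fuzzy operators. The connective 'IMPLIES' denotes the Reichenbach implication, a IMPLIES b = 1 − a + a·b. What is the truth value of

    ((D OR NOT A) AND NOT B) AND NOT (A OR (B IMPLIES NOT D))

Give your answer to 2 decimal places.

0.13

NOT A = 1 − 0.08 = 0.92
D OR NOT A = max(a, b) on (0.27, 0.92) = 0.92
NOT B = 1 − 0.48 = 0.52
(D OR NOT A) AND NOT B = min(a, b) on (0.92, 0.52) = 0.52
NOT D = 1 − 0.27 = 0.73
B IMPLIES NOT D  [Reichenbach: 1 − a + a·b] with a=0.48, b=0.73 → 0.87
A OR (B IMPLIES NOT D) = max(a, b) on (0.08, 0.87) = 0.87
NOT (A OR (B IMPLIES NOT D)) = 1 − 0.87 = 0.13
((D OR NOT A) AND NOT B) AND NOT (A OR (B IMPLIES NOT D)) = min(a, b) on (0.52, 0.13) = 0.13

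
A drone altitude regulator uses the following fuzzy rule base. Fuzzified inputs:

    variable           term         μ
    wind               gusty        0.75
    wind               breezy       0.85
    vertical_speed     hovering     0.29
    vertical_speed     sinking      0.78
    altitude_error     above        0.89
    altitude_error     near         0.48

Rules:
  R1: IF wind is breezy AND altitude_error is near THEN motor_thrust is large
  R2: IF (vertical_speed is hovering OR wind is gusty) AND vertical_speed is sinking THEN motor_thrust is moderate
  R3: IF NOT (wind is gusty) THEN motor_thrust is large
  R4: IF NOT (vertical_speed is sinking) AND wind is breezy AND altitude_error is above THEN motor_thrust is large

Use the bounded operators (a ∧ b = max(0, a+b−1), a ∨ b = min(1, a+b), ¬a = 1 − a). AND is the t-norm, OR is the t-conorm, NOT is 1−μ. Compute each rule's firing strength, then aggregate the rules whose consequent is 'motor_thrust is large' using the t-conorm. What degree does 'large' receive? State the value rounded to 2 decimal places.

R1: breezy=0.85, near=0.48; AND[max(0, a+b−1)] → w = 0.33
R2: (hovering=0.29 OR gusty=0.75) = 1.00; AND[max(0, a+b−1)] with sinking=0.78 → w = 0.78
R3: ¬gusty=1−0.75=0.25 → w = 0.25
R4: ¬sinking=1−0.78=0.22, breezy=0.85, above=0.89; AND[max(0, a+b−1)] → w = 0.00
Rules with consequent 'large': {R1, R3, R4} → strengths 0.33, 0.25, 0.00
Aggregate via t-conorm [min(1, a+b)]: 0.58

0.58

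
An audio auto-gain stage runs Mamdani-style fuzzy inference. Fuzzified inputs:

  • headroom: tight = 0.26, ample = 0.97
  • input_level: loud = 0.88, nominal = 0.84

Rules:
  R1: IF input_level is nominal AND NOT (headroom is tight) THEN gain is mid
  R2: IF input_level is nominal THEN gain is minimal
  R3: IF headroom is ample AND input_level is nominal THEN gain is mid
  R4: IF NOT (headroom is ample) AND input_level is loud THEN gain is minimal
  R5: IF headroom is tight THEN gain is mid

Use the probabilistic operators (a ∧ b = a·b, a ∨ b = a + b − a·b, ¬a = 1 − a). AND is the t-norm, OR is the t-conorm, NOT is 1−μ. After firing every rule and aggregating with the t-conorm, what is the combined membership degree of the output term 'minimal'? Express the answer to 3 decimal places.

0.844

R1: nominal=0.84, ¬tight=1−0.26=0.74; AND[a·b] → w = 0.6216
R2: nominal=0.84 → w = 0.8400
R3: ample=0.97, nominal=0.84; AND[a·b] → w = 0.8148
R4: ¬ample=1−0.97=0.03, loud=0.88; AND[a·b] → w = 0.0264
R5: tight=0.26 → w = 0.2600
Rules with consequent 'minimal': {R2, R4} → strengths 0.8400, 0.0264
Aggregate via t-conorm [a + b − a·b]: 0.8442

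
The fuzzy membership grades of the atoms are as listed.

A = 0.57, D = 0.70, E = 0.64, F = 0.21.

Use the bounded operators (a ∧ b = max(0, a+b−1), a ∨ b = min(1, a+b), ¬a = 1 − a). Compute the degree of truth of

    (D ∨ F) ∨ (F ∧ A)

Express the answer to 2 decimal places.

D ∨ F = min(1, a+b) on (0.70, 0.21) = 0.91
F ∧ A = max(0, a+b−1) on (0.21, 0.57) = 0.00
(D ∨ F) ∨ (F ∧ A) = min(1, a+b) on (0.91, 0.00) = 0.91

0.91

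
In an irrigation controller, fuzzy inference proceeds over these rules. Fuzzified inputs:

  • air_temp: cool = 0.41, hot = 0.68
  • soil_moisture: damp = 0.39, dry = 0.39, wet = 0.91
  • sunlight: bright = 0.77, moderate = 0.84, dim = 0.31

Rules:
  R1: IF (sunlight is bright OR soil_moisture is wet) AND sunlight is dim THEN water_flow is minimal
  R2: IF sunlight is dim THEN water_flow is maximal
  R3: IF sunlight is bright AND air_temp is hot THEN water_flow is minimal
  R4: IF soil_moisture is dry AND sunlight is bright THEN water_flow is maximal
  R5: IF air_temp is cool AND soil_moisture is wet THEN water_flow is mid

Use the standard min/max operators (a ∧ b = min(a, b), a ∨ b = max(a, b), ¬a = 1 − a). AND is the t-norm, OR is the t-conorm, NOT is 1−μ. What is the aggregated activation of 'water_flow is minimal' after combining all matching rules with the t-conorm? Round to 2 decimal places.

R1: (bright=0.77 OR wet=0.91) = 0.91; AND[min(a, b)] with dim=0.31 → w = 0.31
R2: dim=0.31 → w = 0.31
R3: bright=0.77, hot=0.68; AND[min(a, b)] → w = 0.68
R4: dry=0.39, bright=0.77; AND[min(a, b)] → w = 0.39
R5: cool=0.41, wet=0.91; AND[min(a, b)] → w = 0.41
Rules with consequent 'minimal': {R1, R3} → strengths 0.31, 0.68
Aggregate via t-conorm [max(a, b)]: 0.68

0.68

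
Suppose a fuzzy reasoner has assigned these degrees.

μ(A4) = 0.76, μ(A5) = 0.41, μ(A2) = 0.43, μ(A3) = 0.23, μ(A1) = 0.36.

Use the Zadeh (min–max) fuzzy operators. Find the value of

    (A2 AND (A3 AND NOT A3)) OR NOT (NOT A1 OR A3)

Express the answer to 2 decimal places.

0.36

NOT A3 = 1 − 0.23 = 0.77
A3 AND NOT A3 = min(a, b) on (0.23, 0.77) = 0.23
A2 AND (A3 AND NOT A3) = min(a, b) on (0.43, 0.23) = 0.23
NOT A1 = 1 − 0.36 = 0.64
NOT A1 OR A3 = max(a, b) on (0.64, 0.23) = 0.64
NOT (NOT A1 OR A3) = 1 − 0.64 = 0.36
(A2 AND (A3 AND NOT A3)) OR NOT (NOT A1 OR A3) = max(a, b) on (0.23, 0.36) = 0.36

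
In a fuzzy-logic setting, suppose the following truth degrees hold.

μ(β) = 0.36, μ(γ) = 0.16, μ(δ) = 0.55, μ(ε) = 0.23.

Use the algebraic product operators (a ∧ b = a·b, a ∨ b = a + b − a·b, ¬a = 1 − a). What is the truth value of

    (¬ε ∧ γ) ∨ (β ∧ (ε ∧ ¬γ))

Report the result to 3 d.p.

¬ε = 1 − 0.2300 = 0.7700
¬ε ∧ γ = a·b on (0.7700, 0.1600) = 0.1232
¬γ = 1 − 0.1600 = 0.8400
ε ∧ ¬γ = a·b on (0.2300, 0.8400) = 0.1932
β ∧ (ε ∧ ¬γ) = a·b on (0.3600, 0.1932) = 0.0696
(¬ε ∧ γ) ∨ (β ∧ (ε ∧ ¬γ)) = a + b − a·b on (0.1232, 0.0696) = 0.1842

0.184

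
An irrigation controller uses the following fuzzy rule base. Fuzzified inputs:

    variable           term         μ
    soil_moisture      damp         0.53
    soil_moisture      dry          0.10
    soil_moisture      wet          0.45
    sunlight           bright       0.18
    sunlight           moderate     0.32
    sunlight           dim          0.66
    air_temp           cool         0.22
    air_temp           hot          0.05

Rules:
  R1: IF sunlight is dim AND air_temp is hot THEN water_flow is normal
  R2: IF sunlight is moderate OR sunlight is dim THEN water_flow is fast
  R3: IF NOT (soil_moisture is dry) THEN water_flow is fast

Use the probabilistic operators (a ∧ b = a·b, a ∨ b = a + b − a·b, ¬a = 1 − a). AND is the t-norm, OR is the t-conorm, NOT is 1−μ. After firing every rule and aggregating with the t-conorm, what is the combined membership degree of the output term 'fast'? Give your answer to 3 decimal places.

0.977

R1: dim=0.66, hot=0.05; AND[a·b] → w = 0.0330
R2: moderate=0.32, dim=0.66; OR[a + b − a·b] → w = 0.7688
R3: ¬dry=1−0.10=0.90 → w = 0.9000
Rules with consequent 'fast': {R2, R3} → strengths 0.7688, 0.9000
Aggregate via t-conorm [a + b − a·b]: 0.9769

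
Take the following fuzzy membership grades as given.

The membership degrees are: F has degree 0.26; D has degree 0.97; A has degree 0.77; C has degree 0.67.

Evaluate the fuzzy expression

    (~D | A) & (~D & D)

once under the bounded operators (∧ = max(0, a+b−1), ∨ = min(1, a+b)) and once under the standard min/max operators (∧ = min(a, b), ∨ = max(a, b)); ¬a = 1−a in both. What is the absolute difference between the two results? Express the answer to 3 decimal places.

0.030

Under bounded:
  ~D = 1 − 0.97 = 0.03
  ~D | A = min(1, a+b) on (0.03, 0.77) = 0.80
  ~D = 1 − 0.97 = 0.03
  ~D & D = max(0, a+b−1) on (0.03, 0.97) = 0.00
  (~D | A) & (~D & D) = max(0, a+b−1) on (0.80, 0.00) = 0.00
  → value = 0.0000
Under standard min/max:
  ~D = 1 − 0.97 = 0.03
  ~D | A = max(a, b) on (0.03, 0.77) = 0.77
  ~D = 1 − 0.97 = 0.03
  ~D & D = min(a, b) on (0.03, 0.97) = 0.03
  (~D | A) & (~D & D) = min(a, b) on (0.77, 0.03) = 0.03
  → value = 0.0300
|0.0000 − 0.0300| = 0.030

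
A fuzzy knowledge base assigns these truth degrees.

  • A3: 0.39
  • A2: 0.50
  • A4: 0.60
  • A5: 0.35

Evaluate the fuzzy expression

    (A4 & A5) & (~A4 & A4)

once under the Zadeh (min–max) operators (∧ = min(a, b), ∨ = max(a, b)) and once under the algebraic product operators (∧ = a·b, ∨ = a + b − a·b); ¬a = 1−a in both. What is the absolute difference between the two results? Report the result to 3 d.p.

Under Zadeh (min–max):
  A4 & A5 = min(a, b) on (0.60, 0.35) = 0.35
  ~A4 = 1 − 0.60 = 0.40
  ~A4 & A4 = min(a, b) on (0.40, 0.60) = 0.40
  (A4 & A5) & (~A4 & A4) = min(a, b) on (0.35, 0.40) = 0.35
  → value = 0.3500
Under algebraic product:
  A4 & A5 = a·b on (0.6000, 0.3500) = 0.2100
  ~A4 = 1 − 0.6000 = 0.4000
  ~A4 & A4 = a·b on (0.4000, 0.6000) = 0.2400
  (A4 & A5) & (~A4 & A4) = a·b on (0.2100, 0.2400) = 0.0504
  → value = 0.0504
|0.3500 − 0.0504| = 0.300

0.300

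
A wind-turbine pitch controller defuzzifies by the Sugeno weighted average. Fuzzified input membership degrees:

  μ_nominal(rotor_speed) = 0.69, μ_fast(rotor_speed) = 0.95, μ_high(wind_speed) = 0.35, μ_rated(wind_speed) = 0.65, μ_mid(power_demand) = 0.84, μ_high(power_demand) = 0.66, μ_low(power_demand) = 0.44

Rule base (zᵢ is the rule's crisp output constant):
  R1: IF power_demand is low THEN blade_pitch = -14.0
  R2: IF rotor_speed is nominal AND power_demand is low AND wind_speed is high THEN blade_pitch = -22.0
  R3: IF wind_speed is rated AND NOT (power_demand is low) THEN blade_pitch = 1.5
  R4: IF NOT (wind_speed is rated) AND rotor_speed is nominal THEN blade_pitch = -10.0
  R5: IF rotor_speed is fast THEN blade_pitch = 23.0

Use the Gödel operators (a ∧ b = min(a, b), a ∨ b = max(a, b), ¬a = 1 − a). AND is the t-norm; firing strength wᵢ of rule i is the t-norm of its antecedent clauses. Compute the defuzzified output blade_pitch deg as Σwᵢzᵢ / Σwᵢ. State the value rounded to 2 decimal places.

2.01

R1 (z=-14.0): low=0.44 → w = 0.44
R2 (z=-22.0): nominal=0.69, low=0.44, high=0.35; AND[min(a, b)] → w = 0.35
R3 (z=1.5): rated=0.65, ¬low=1−0.44=0.56; AND[min(a, b)] → w = 0.56
R4 (z=-10.0): ¬rated=1−0.65=0.35, nominal=0.69; AND[min(a, b)] → w = 0.35
R5 (z=23.0): fast=0.95 → w = 0.95
Weighted average = (0.44·-14.0 + 0.35·-22.0 + 0.56·1.5 + 0.35·-10.0 + 0.95·23.0) / (0.44 + 0.35 + 0.56 + 0.35 + 0.95)
  = 5.3300 / 2.6500 = 2.01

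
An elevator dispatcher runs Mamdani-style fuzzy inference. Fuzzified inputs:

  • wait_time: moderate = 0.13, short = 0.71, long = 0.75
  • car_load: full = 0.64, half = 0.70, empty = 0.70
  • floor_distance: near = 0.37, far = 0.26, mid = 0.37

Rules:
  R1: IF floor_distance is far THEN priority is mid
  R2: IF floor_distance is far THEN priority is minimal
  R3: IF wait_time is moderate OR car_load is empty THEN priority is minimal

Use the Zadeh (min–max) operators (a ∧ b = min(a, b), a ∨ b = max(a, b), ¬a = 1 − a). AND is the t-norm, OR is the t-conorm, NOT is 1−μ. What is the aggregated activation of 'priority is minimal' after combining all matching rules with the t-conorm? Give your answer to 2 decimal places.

0.70

R1: far=0.26 → w = 0.26
R2: far=0.26 → w = 0.26
R3: moderate=0.13, empty=0.70; OR[max(a, b)] → w = 0.70
Rules with consequent 'minimal': {R2, R3} → strengths 0.26, 0.70
Aggregate via t-conorm [max(a, b)]: 0.70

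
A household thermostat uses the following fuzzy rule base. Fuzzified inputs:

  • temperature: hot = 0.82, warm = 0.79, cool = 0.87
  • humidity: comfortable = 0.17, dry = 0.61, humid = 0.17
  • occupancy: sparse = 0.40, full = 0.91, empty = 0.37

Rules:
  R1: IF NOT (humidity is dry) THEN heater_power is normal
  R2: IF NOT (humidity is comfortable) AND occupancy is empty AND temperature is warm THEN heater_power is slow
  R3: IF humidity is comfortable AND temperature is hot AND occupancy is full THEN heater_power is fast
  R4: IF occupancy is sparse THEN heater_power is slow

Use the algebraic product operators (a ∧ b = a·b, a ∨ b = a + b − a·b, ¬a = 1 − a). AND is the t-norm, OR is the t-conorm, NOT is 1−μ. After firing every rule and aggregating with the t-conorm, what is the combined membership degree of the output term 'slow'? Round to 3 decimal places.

R1: ¬dry=1−0.61=0.39 → w = 0.3900
R2: ¬comfortable=1−0.17=0.83, empty=0.37, warm=0.79; AND[a·b] → w = 0.2426
R3: comfortable=0.17, hot=0.82, full=0.91; AND[a·b] → w = 0.1269
R4: sparse=0.40 → w = 0.4000
Rules with consequent 'slow': {R2, R4} → strengths 0.2426, 0.4000
Aggregate via t-conorm [a + b − a·b]: 0.5456

0.546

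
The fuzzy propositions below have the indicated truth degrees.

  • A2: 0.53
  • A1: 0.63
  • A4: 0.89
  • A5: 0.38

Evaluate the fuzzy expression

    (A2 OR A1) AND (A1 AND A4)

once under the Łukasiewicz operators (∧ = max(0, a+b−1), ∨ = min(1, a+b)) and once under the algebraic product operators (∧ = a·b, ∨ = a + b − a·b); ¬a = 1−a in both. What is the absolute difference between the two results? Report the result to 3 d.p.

0.057

Under Łukasiewicz:
  A2 OR A1 = min(1, a+b) on (0.53, 0.63) = 1.00
  A1 AND A4 = max(0, a+b−1) on (0.63, 0.89) = 0.52
  (A2 OR A1) AND (A1 AND A4) = max(0, a+b−1) on (1.00, 0.52) = 0.52
  → value = 0.5200
Under algebraic product:
  A2 OR A1 = a + b − a·b on (0.5300, 0.6300) = 0.8261
  A1 AND A4 = a·b on (0.6300, 0.8900) = 0.5607
  (A2 OR A1) AND (A1 AND A4) = a·b on (0.8261, 0.5607) = 0.4632
  → value = 0.4632
|0.5200 − 0.4632| = 0.057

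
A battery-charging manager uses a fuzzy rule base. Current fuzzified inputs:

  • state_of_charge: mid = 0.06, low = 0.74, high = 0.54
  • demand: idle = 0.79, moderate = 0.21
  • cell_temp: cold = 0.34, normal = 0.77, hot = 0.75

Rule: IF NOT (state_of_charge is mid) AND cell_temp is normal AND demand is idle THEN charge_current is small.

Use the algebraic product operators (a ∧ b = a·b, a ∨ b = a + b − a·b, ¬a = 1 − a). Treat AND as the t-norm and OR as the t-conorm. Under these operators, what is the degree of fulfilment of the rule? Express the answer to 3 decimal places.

firing strength: ¬mid=1−0.06=0.94, normal=0.77, idle=0.79; AND[a·b] → w = 0.5718

0.572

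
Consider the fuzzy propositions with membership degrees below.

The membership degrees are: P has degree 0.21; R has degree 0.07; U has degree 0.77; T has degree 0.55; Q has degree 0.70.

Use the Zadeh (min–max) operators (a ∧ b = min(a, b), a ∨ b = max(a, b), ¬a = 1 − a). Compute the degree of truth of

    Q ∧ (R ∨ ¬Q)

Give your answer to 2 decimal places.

0.30

¬Q = 1 − 0.70 = 0.30
R ∨ ¬Q = max(a, b) on (0.07, 0.30) = 0.30
Q ∧ (R ∨ ¬Q) = min(a, b) on (0.70, 0.30) = 0.30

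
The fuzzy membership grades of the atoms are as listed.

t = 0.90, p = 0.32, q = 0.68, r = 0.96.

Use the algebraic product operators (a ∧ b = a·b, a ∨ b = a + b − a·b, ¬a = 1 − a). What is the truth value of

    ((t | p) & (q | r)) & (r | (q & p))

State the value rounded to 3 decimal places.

0.891

t | p = a + b − a·b on (0.9000, 0.3200) = 0.9320
q | r = a + b − a·b on (0.6800, 0.9600) = 0.9872
(t | p) & (q | r) = a·b on (0.9320, 0.9872) = 0.9201
q & p = a·b on (0.6800, 0.3200) = 0.2176
r | (q & p) = a + b − a·b on (0.9600, 0.2176) = 0.9687
((t | p) & (q | r)) & (r | (q & p)) = a·b on (0.9201, 0.9687) = 0.8913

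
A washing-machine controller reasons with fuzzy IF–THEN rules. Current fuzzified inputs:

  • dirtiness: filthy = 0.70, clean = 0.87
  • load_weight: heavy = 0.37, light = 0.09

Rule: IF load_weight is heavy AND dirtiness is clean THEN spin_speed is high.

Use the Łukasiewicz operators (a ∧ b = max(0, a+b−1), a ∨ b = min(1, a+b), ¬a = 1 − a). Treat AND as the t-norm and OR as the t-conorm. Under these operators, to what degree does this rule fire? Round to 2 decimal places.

firing strength: heavy=0.37, clean=0.87; AND[max(0, a+b−1)] → w = 0.24

0.24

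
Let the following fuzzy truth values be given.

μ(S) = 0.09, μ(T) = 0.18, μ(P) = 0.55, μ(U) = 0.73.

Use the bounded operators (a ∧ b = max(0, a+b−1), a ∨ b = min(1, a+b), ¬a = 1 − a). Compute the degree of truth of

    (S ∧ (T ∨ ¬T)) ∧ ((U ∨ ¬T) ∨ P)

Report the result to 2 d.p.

¬T = 1 − 0.18 = 0.82
T ∨ ¬T = min(1, a+b) on (0.18, 0.82) = 1.00
S ∧ (T ∨ ¬T) = max(0, a+b−1) on (0.09, 1.00) = 0.09
¬T = 1 − 0.18 = 0.82
U ∨ ¬T = min(1, a+b) on (0.73, 0.82) = 1.00
(U ∨ ¬T) ∨ P = min(1, a+b) on (1.00, 0.55) = 1.00
(S ∧ (T ∨ ¬T)) ∧ ((U ∨ ¬T) ∨ P) = max(0, a+b−1) on (0.09, 1.00) = 0.09

0.09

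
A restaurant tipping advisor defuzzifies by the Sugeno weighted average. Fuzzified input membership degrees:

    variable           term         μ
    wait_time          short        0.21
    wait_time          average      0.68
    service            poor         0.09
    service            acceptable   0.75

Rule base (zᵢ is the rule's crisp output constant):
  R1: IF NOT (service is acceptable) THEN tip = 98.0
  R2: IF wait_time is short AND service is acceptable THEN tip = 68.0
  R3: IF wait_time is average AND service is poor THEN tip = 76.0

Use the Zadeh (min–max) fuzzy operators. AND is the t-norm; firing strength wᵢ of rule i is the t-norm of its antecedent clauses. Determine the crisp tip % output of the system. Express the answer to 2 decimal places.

R1 (z=98.0): ¬acceptable=1−0.75=0.25 → w = 0.25
R2 (z=68.0): short=0.21, acceptable=0.75; AND[min(a, b)] → w = 0.21
R3 (z=76.0): average=0.68, poor=0.09; AND[min(a, b)] → w = 0.09
Weighted average = (0.25·98.0 + 0.21·68.0 + 0.09·76.0) / (0.25 + 0.21 + 0.09)
  = 45.6200 / 0.5500 = 82.95

82.95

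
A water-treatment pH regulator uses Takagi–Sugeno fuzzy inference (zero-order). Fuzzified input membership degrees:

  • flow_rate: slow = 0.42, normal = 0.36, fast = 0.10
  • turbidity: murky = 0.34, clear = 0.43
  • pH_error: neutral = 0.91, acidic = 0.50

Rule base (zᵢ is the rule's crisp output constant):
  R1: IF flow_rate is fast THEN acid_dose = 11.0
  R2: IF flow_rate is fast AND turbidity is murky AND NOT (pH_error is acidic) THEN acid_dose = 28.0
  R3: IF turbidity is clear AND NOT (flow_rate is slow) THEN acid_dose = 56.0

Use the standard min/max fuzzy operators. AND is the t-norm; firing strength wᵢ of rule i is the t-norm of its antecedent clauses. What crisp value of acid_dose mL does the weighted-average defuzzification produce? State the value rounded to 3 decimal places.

R1 (z=11.0): fast=0.10 → w = 0.10
R2 (z=28.0): fast=0.10, murky=0.34, ¬acidic=1−0.50=0.50; AND[min(a, b)] → w = 0.10
R3 (z=56.0): clear=0.43, ¬slow=1−0.42=0.58; AND[min(a, b)] → w = 0.43
Weighted average = (0.10·11.0 + 0.10·28.0 + 0.43·56.0) / (0.10 + 0.10 + 0.43)
  = 27.9800 / 0.6300 = 44.413

44.413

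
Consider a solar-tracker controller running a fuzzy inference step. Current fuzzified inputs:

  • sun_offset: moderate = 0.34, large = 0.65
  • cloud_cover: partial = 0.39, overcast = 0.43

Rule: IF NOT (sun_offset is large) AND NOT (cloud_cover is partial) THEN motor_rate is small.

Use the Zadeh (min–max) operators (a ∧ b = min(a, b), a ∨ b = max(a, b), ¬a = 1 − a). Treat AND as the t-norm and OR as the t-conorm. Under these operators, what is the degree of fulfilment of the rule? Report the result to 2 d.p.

0.35

firing strength: ¬large=1−0.65=0.35, ¬partial=1−0.39=0.61; AND[min(a, b)] → w = 0.35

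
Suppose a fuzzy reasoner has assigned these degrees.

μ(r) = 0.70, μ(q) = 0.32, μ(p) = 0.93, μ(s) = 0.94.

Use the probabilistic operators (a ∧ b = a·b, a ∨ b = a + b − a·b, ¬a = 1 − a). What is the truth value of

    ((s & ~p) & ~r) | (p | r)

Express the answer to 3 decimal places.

~p = 1 − 0.9300 = 0.0700
s & ~p = a·b on (0.9400, 0.0700) = 0.0658
~r = 1 − 0.7000 = 0.3000
(s & ~p) & ~r = a·b on (0.0658, 0.3000) = 0.0197
p | r = a + b − a·b on (0.9300, 0.7000) = 0.9790
((s & ~p) & ~r) | (p | r) = a + b − a·b on (0.0197, 0.9790) = 0.9794

0.979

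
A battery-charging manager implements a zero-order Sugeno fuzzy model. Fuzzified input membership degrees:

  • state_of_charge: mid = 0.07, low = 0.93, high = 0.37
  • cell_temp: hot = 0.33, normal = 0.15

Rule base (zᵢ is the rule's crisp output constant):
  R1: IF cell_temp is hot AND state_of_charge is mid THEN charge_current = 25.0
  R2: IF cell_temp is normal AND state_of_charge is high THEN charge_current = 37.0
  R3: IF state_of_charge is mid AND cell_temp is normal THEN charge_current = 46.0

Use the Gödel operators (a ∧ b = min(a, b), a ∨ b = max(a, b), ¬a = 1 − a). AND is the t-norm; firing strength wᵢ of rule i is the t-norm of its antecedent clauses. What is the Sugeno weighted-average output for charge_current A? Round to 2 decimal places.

R1 (z=25.0): hot=0.33, mid=0.07; AND[min(a, b)] → w = 0.07
R2 (z=37.0): normal=0.15, high=0.37; AND[min(a, b)] → w = 0.15
R3 (z=46.0): mid=0.07, normal=0.15; AND[min(a, b)] → w = 0.07
Weighted average = (0.07·25.0 + 0.15·37.0 + 0.07·46.0) / (0.07 + 0.15 + 0.07)
  = 10.5200 / 0.2900 = 36.28

36.28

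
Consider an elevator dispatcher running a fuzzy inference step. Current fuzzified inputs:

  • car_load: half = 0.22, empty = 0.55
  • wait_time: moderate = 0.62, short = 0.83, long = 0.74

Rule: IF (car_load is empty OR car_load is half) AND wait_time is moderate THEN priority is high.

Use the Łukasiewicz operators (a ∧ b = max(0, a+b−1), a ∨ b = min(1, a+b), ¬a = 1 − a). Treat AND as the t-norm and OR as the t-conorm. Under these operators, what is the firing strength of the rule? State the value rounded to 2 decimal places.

firing strength: (empty=0.55 OR half=0.22) = 0.77; AND[max(0, a+b−1)] with moderate=0.62 → w = 0.39

0.39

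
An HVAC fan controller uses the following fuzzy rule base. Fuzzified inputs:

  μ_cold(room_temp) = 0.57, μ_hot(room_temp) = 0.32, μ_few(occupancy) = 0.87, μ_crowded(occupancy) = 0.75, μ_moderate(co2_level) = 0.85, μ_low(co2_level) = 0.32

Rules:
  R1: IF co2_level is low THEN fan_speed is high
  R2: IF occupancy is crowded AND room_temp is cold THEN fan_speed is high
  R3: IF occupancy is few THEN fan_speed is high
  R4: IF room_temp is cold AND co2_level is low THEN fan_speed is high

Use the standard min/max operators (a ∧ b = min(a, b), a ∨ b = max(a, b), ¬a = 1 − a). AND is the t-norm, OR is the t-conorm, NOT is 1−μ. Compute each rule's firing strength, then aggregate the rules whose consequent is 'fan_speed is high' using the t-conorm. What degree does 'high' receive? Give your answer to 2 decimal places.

R1: low=0.32 → w = 0.32
R2: crowded=0.75, cold=0.57; AND[min(a, b)] → w = 0.57
R3: few=0.87 → w = 0.87
R4: cold=0.57, low=0.32; AND[min(a, b)] → w = 0.32
Rules with consequent 'high': {R1, R2, R3, R4} → strengths 0.32, 0.57, 0.87, 0.32
Aggregate via t-conorm [max(a, b)]: 0.87

0.87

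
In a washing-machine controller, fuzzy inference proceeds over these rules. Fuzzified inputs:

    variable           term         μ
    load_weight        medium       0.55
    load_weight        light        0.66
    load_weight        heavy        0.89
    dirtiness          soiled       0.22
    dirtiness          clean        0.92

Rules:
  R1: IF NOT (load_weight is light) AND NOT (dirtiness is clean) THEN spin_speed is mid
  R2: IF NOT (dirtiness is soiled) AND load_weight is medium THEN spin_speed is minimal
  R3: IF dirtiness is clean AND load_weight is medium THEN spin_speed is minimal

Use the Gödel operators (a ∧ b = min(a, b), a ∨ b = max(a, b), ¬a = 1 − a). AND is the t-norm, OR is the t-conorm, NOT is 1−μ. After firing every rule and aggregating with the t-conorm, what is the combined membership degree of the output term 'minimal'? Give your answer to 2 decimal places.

R1: ¬light=1−0.66=0.34, ¬clean=1−0.92=0.08; AND[min(a, b)] → w = 0.08
R2: ¬soiled=1−0.22=0.78, medium=0.55; AND[min(a, b)] → w = 0.55
R3: clean=0.92, medium=0.55; AND[min(a, b)] → w = 0.55
Rules with consequent 'minimal': {R2, R3} → strengths 0.55, 0.55
Aggregate via t-conorm [max(a, b)]: 0.55

0.55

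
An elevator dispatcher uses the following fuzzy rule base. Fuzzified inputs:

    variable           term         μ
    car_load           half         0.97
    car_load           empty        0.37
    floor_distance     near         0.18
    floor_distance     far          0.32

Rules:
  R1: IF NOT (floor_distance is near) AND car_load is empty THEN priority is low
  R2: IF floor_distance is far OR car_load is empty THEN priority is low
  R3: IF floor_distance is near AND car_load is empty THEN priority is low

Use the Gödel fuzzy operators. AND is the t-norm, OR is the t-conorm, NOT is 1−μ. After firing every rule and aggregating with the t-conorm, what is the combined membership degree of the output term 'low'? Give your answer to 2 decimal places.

0.37

R1: ¬near=1−0.18=0.82, empty=0.37; AND[min(a, b)] → w = 0.37
R2: far=0.32, empty=0.37; OR[max(a, b)] → w = 0.37
R3: near=0.18, empty=0.37; AND[min(a, b)] → w = 0.18
Rules with consequent 'low': {R1, R2, R3} → strengths 0.37, 0.37, 0.18
Aggregate via t-conorm [max(a, b)]: 0.37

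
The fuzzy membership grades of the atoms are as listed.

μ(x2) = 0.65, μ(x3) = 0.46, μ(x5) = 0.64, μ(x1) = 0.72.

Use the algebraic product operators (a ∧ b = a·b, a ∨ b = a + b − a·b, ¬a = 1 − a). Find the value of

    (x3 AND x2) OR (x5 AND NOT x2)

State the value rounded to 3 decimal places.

0.456

x3 AND x2 = a·b on (0.4600, 0.6500) = 0.2990
NOT x2 = 1 − 0.6500 = 0.3500
x5 AND NOT x2 = a·b on (0.6400, 0.3500) = 0.2240
(x3 AND x2) OR (x5 AND NOT x2) = a + b − a·b on (0.2990, 0.2240) = 0.4560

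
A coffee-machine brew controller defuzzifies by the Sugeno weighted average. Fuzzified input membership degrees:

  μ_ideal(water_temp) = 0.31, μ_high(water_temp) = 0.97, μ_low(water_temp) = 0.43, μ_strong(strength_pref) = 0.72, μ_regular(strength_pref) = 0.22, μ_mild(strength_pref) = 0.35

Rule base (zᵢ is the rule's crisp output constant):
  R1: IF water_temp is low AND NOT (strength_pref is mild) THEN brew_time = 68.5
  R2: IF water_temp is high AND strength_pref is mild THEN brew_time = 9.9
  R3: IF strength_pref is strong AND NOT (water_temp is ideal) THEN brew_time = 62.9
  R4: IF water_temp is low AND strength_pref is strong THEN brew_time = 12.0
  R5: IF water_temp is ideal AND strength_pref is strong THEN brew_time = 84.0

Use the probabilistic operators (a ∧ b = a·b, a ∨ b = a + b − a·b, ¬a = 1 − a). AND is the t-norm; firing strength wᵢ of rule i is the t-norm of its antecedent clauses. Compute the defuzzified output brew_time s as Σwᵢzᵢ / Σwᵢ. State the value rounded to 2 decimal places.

R1 (z=68.5): low=0.43, ¬mild=1−0.35=0.65; AND[a·b] → w = 0.2795
R2 (z=9.9): high=0.97, mild=0.35; AND[a·b] → w = 0.3395
R3 (z=62.9): strong=0.72, ¬ideal=1−0.31=0.69; AND[a·b] → w = 0.4968
R4 (z=12.0): low=0.43, strong=0.72; AND[a·b] → w = 0.3096
R5 (z=84.0): ideal=0.31, strong=0.72; AND[a·b] → w = 0.2232
Weighted average = (0.2795·68.5 + 0.3395·9.9 + 0.4968·62.9 + 0.3096·12.0 + 0.2232·84.0) / (0.2795 + 0.3395 + 0.4968 + 0.3096 + 0.2232)
  = 76.2195 / 1.6486 = 46.23

46.23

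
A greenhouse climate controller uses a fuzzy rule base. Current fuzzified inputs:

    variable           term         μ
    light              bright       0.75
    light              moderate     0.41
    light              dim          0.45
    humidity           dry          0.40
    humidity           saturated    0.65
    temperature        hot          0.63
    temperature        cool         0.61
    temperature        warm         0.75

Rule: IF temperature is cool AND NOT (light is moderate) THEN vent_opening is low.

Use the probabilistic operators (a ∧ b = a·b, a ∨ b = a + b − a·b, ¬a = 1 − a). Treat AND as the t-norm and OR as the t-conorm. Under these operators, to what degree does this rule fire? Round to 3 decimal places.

firing strength: cool=0.61, ¬moderate=1−0.41=0.59; AND[a·b] → w = 0.3599

0.360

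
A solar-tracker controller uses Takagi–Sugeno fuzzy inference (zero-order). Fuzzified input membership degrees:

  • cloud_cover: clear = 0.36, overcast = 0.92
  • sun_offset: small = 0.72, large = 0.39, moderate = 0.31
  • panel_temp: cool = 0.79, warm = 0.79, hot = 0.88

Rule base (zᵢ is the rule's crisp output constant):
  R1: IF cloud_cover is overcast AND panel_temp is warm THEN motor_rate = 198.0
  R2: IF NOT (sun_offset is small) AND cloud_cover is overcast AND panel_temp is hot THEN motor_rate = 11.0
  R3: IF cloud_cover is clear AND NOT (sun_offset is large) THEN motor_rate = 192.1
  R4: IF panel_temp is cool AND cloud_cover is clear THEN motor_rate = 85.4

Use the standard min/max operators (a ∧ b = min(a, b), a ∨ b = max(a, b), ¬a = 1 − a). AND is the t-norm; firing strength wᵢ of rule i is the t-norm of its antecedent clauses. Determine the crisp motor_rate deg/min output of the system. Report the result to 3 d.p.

144.916

R1 (z=198.0): overcast=0.92, warm=0.79; AND[min(a, b)] → w = 0.79
R2 (z=11.0): ¬small=1−0.72=0.28, overcast=0.92, hot=0.88; AND[min(a, b)] → w = 0.28
R3 (z=192.1): clear=0.36, ¬large=1−0.39=0.61; AND[min(a, b)] → w = 0.36
R4 (z=85.4): cool=0.79, clear=0.36; AND[min(a, b)] → w = 0.36
Weighted average = (0.79·198.0 + 0.28·11.0 + 0.36·192.1 + 0.36·85.4) / (0.79 + 0.28 + 0.36 + 0.36)
  = 259.4000 / 1.7900 = 144.916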